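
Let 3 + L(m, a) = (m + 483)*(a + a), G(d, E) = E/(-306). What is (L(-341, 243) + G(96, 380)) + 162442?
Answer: 35411813/153 ≈ 2.3145e+5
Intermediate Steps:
G(d, E) = -E/306 (G(d, E) = E*(-1/306) = -E/306)
L(m, a) = -3 + 2*a*(483 + m) (L(m, a) = -3 + (m + 483)*(a + a) = -3 + (483 + m)*(2*a) = -3 + 2*a*(483 + m))
(L(-341, 243) + G(96, 380)) + 162442 = ((-3 + 966*243 + 2*243*(-341)) - 1/306*380) + 162442 = ((-3 + 234738 - 165726) - 190/153) + 162442 = (69009 - 190/153) + 162442 = 10558187/153 + 162442 = 35411813/153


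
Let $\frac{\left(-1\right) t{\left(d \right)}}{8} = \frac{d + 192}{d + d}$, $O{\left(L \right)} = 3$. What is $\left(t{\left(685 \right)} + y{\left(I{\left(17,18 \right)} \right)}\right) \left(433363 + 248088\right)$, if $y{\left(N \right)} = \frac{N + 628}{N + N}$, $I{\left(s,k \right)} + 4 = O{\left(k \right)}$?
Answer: $- \frac{297460857461}{1370} \approx -2.1712 \cdot 10^{8}$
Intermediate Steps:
$I{\left(s,k \right)} = -1$ ($I{\left(s,k \right)} = -4 + 3 = -1$)
$t{\left(d \right)} = - \frac{4 \left(192 + d\right)}{d}$ ($t{\left(d \right)} = - 8 \frac{d + 192}{d + d} = - 8 \frac{192 + d}{2 d} = - \frac{4 \left(192 + d\right)}{d}$)
$y{\left(N \right)} = \frac{628 + N}{2 N}$
$\left(t{\left(685 \right)} + y{\left(I{\left(17,18 \right)} \right)}\right) \left(433363 + 248088\right) = \left(\left(-4 - \frac{768}{685}\right) + \frac{628 - 1}{2 \left(-1\right)}\right) \left(433363 + 248088\right) = \left(\left(-4 - \frac{768}{685}\right) + \frac{1}{2} \left(-1\right) 627\right) 681451 = \left(\left(-4 - \frac{768}{685}\right) - \frac{627}{2}\right) 681451 = \left(- \frac{3508}{685} - \frac{627}{2}\right) 681451 = \left(- \frac{436511}{1370}\right) 681451 = - \frac{297460857461}{1370}$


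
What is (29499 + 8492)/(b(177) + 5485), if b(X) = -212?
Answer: 37991/5273 ≈ 7.2048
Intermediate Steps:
(29499 + 8492)/(b(177) + 5485) = (29499 + 8492)/(-212 + 5485) = 37991/5273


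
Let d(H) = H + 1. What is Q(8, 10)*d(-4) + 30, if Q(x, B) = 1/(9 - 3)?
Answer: 59/2 ≈ 29.500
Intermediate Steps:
d(H) = 1 + H
Q(x, B) = ⅙ (Q(x, B) = 1/6 = ⅙)
Q(8, 10)*d(-4) + 30 = (1 - 4)/6 + 30 = (⅙)*(-3) + 30 = -½ + 30 = 59/2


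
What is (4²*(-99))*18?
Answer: -28512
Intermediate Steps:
(4²*(-99))*18 = (16*(-99))*18 = -1584*18 = -28512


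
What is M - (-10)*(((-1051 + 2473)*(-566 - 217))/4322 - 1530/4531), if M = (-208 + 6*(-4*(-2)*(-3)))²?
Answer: 1187947171534/9791491 ≈ 1.2132e+5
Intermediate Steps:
M = 123904 (M = (-208 + 6*(8*(-3)))² = (-208 + 6*(-24))² = (-208 - 144)² = (-352)² = 123904)
M - (-10)*(((-1051 + 2473)*(-566 - 217))/4322 - 1530/4531) = 123904 - (-10)*(((-1051 + 2473)*(-566 - 217))/4322 - 1530/4531) = 123904 - (-10)*((1422*(-783))*(1/4322) - 1530*1/4531) = 123904 - (-10)*(-1113426*1/4322 - 1530/4531) = 123904 - (-10)*(-556713/2161 - 1530/4531) = 123904 - (-10)*(-2525772933)/9791491 = 123904 - 1*25257729330/9791491 = 123904 - 25257729330/9791491 = 1187947171534/9791491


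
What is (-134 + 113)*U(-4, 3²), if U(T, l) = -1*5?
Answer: 105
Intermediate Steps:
U(T, l) = -5
(-134 + 113)*U(-4, 3²) = (-134 + 113)*(-5) = -21*(-5) = 105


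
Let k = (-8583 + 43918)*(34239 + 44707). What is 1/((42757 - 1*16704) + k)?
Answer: 1/2789582963 ≈ 3.5848e-10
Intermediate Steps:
k = 2789556910 (k = 35335*78946 = 2789556910)
1/((42757 - 1*16704) + k) = 1/((42757 - 1*16704) + 2789556910) = 1/((42757 - 16704) + 2789556910) = 1/(26053 + 2789556910) = 1/2789582963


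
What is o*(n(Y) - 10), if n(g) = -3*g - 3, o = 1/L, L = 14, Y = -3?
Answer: -2/7 ≈ -0.28571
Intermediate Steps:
o = 1/14 ≈ 0.071429
n(g) = -3 - 3*g
o*(n(Y) - 10) = ((-3 - 3*(-3)) - 10)/14 = ((-3 + 9) - 10)/14 = (6 - 10)/14 = (1/14)*(-4) = -2/7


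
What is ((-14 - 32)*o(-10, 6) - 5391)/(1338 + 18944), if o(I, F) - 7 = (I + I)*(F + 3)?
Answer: 2567/20282 ≈ 0.12657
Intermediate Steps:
o(I, F) = 7 + 2*I*(3 + F) (o(I, F) = 7 + (I + I)*(F + 3) = 7 + (2*I)*(3 + F) = 7 + 2*I*(3 + F))
((-14 - 32)*o(-10, 6) - 5391)/(1338 + 18944) = ((-14 - 32)*(7 + 6*(-10) + 2*6*(-10)) - 5391)/(1338 + 18944) = (-46*(7 - 60 - 120) - 5391)/20282 = (-46*(-173) - 5391)*(1/20282) = (7958 - 5391)*(1/20282) = 2567*(1/20282) = 2567/20282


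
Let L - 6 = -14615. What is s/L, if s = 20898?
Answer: -20898/14609 ≈ -1.4305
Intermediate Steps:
L = -14609 (L = 6 - 14615 = -14609)
s/L = 20898/(-14609) = 20898*(-1/14609) = -20898/14609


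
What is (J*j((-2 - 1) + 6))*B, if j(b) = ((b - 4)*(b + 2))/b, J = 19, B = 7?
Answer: -665/3 ≈ -221.67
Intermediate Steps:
j(b) = (-4 + b)*(2 + b)/b (j(b) = ((-4 + b)*(2 + b))/b = (-4 + b)*(2 + b)/b)
(J*j((-2 - 1) + 6))*B = (19*(-2 + ((-2 - 1) + 6) - 8/((-2 - 1) + 6)))*7 = (19*(-2 + (-3 + 6) - 8/(-3 + 6)))*7 = (19*(-2 + 3 - 8/3))*7 = (19*(-5/3))*7 = -95/3*7 = -665/3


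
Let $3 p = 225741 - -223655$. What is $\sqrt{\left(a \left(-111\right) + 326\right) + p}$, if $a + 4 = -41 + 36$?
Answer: $\frac{\sqrt{1360113}}{3} \approx 388.75$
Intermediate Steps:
$a = -9$ ($a = -4 + \left(-41 + 36\right) = -4 - 5 = -9$)
$p = \frac{449396}{3}$ ($p = \frac{225741 - -223655}{3} = \frac{225741 + 223655}{3} = \frac{1}{3} \cdot 449396 = \frac{449396}{3} \approx 1.498 \cdot 10^{5}$)
$\sqrt{\left(a \left(-111\right) + 326\right) + p} = \sqrt{\left(\left(-9\right) \left(-111\right) + 326\right) + \frac{449396}{3}} = \sqrt{\left(999 + 326\right) + \frac{449396}{3}} = \sqrt{1325 + \frac{449396}{3}} = \sqrt{\frac{453371}{3}} = \frac{\sqrt{1360113}}{3}$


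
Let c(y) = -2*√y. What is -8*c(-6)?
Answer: 16*I*√6 ≈ 39.192*I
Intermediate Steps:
-8*c(-6) = -(-16)*√(-6) = -(-16)*I*√6 = 16*I*√6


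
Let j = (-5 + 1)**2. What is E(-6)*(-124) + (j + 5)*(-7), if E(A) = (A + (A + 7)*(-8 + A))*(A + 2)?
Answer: -10067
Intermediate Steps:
j = 16 (j = (-4)**2 = 16)
E(A) = (2 + A)*(A + (-8 + A)*(7 + A)) (E(A) = (A + (7 + A)*(-8 + A))*(2 + A) = (A + (-8 + A)*(7 + A))*(2 + A) = (2 + A)*(A + (-8 + A)*(7 + A)))
E(-6)*(-124) + (j + 5)*(-7) = (-112 + (-6)**3 - 56*(-6) + 2*(-6)**2)*(-124) + (16 + 5)*(-7) = (-112 - 216 + 336 + 2*36)*(-124) + 21*(-7) = (-112 - 216 + 336 + 72)*(-124) - 147 = 80*(-124) - 147 = -9920 - 147 = -10067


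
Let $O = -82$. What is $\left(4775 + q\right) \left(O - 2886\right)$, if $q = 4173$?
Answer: $-26557664$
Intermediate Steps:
$\left(4775 + q\right) \left(O - 2886\right) = \left(4775 + 4173\right) \left(-82 - 2886\right) = 8948 \left(-2968\right) = -26557664$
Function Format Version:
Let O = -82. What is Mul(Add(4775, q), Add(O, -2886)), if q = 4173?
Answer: -26557664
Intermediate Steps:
Mul(Add(4775, q), Add(O, -2886)) = Mul(Add(4775, 4173), Add(-82, -2886)) = Mul(8948, -2968) = -26557664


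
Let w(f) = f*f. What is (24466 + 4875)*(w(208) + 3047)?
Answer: 1358811051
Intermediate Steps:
w(f) = f**2
(24466 + 4875)*(w(208) + 3047) = (24466 + 4875)*(208**2 + 3047) = 29341*(43264 + 3047) = 29341*46311 = 1358811051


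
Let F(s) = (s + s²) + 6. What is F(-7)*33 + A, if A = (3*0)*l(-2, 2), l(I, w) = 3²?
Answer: 1584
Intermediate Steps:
F(s) = 6 + s + s²
l(I, w) = 9
A = 0 (A = (3*0)*9 = 0*9 = 0)
F(-7)*33 + A = (6 - 7 + (-7)²)*33 + 0 = (6 - 7 + 49)*33 + 0 = 48*33 + 0 = 1584 + 0 = 1584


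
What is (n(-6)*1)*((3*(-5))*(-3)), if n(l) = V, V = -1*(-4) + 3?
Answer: 315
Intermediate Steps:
V = 7 (V = 4 + 3 = 7)
n(l) = 7
(n(-6)*1)*((3*(-5))*(-3)) = (7*1)*((3*(-5))*(-3)) = 7*(-15*(-3)) = 7*45 = 315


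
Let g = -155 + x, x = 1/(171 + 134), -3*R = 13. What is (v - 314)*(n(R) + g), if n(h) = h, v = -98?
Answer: 60064244/915 ≈ 65644.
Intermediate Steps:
R = -13/3 (R = -⅓*13 = -13/3 ≈ -4.3333)
x = 1/305 ≈ 0.0032787
g = -47274/305 (g = -155 + 1/305 = -47274/305 ≈ -155.00)
(v - 314)*(n(R) + g) = (-98 - 314)*(-13/3 - 47274/305) = -412*(-145787/915) = 60064244/915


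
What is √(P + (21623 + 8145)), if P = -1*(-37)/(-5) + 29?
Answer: 2*√186185/5 ≈ 172.60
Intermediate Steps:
P = 108/5 (P = 37*(-⅕) + 29 = -37/5 + 29 = 108/5 ≈ 21.600)
√(P + (21623 + 8145)) = √(108/5 + (21623 + 8145)) = √(108/5 + 29768) = √(148948/5) = 2*√186185/5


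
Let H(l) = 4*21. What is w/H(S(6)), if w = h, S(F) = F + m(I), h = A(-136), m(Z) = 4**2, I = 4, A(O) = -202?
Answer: -101/42 ≈ -2.4048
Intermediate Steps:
m(Z) = 16
h = -202
S(F) = 16 + F (S(F) = F + 16 = 16 + F)
H(l) = 84
w = -202
w/H(S(6)) = -202/84 = -202*1/84 = -101/42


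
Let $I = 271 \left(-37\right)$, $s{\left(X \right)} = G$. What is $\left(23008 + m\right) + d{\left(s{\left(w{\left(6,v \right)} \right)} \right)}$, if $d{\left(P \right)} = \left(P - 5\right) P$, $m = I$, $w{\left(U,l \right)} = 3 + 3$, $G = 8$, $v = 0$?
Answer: $13005$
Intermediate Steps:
$w{\left(U,l \right)} = 6$
$s{\left(X \right)} = 8$
$I = -10027$
$m = -10027$
$d{\left(P \right)} = P \left(-5 + P\right)$ ($d{\left(P \right)} = \left(-5 + P\right) P = P \left(-5 + P\right)$)
$\left(23008 + m\right) + d{\left(s{\left(w{\left(6,v \right)} \right)} \right)} = \left(23008 - 10027\right) + 8 \left(-5 + 8\right) = 12981 + 8 \cdot 3 = 12981 + 24 = 13005$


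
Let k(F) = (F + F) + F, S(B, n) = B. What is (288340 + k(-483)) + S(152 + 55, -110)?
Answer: 287098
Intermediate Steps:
k(F) = 3*F (k(F) = 2*F + F = 3*F)
(288340 + k(-483)) + S(152 + 55, -110) = (288340 + 3*(-483)) + (152 + 55) = (288340 - 1449) + 207 = 286891 + 207 = 287098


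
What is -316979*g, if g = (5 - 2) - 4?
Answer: 316979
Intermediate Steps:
g = -1 (g = 3 - 4 = -1)
-316979*g = -316979*(-1) = 316979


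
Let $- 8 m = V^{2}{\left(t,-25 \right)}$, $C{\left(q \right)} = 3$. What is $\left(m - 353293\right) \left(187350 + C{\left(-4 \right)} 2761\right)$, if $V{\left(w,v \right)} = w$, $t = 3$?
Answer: $- \frac{552927916449}{8} \approx -6.9116 \cdot 10^{10}$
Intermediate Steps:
$m = - \frac{9}{8}$ ($m = - \frac{3^{2}}{8} = \left(- \frac{1}{8}\right) 9 = - \frac{9}{8} \approx -1.125$)
$\left(m - 353293\right) \left(187350 + C{\left(-4 \right)} 2761\right) = \left(- \frac{9}{8} - 353293\right) \left(187350 + 3 \cdot 2761\right) = - \frac{2826353 \left(187350 + 8283\right)}{8} = \left(- \frac{2826353}{8}\right) 195633 = - \frac{552927916449}{8}$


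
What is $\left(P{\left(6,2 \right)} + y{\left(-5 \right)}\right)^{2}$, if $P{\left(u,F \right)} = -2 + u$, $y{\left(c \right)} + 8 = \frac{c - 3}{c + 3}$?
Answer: $0$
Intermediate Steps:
$y{\left(c \right)} = -8 + \frac{-3 + c}{3 + c}$ ($y{\left(c \right)} = -8 + \frac{c - 3}{c + 3} = -8 + \frac{-3 + c}{3 + c}$)
$\left(P{\left(6,2 \right)} + y{\left(-5 \right)}\right)^{2} = \left(\left(-2 + 6\right) + \frac{-27 - -35}{3 - 5}\right)^{2} = \left(4 + \frac{-27 + 35}{-2}\right)^{2} = \left(4 - 4\right)^{2} = 0^{2} = 0$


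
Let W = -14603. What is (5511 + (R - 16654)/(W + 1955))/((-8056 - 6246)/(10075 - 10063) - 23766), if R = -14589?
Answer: -69734371/315666676 ≈ -0.22091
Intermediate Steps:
(5511 + (R - 16654)/(W + 1955))/((-8056 - 6246)/(10075 - 10063) - 23766) = (5511 + (-14589 - 16654)/(-14603 + 1955))/((-8056 - 6246)/(10075 - 10063) - 23766) = (5511 - 31243/(-12648))/(-14302/12 - 23766) = (5511 - 31243*(-1/12648))/(-14302*1/12 - 23766) = (5511 + 31243/12648)/(-7151/6 - 23766) = 69734371/(12648*(-149747/6)) = (69734371/12648)*(-6/149747) = -69734371/315666676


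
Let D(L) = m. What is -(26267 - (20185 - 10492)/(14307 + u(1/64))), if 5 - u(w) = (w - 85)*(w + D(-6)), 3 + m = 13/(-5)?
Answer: -7443613630649/283390267 ≈ -26266.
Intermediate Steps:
m = -28/5 (m = -3 + 13/(-5) = -3 + 13*(-⅕) = -3 - 13/5 = -28/5 ≈ -5.6000)
D(L) = -28/5
u(w) = 5 - (-85 + w)*(-28/5 + w) (u(w) = 5 - (w - 85)*(w - 28/5) = 5 - (-85 + w)*(-28/5 + w))
-(26267 - (20185 - 10492)/(14307 + u(1/64))) = -(26267 - (20185 - 10492)/(14307 + (-471 - (1/64)² + (453/5)/64))) = -(26267 - 9693/(14307 + (-471 - (1/64)² + (453/5)*(1/64)))) = -(26267 - 9693/(14307 + (-471 - 1*1/4096 + 453/320))) = -(26267 - 9693/(14307 + (-471 - 1/4096 + 453/320))) = -(26267 - 9693/(14307 - 9617093/20480)) = -(26267 - 9693/283390267/20480) = -(26267 - 9693*20480/283390267) = -(26267 - 1*198512640/283390267) = -(26267 - 198512640/283390267) = -1*7443613630649/283390267 = -7443613630649/283390267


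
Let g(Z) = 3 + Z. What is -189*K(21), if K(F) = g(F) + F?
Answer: -8505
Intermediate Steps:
K(F) = 3 + 2*F (K(F) = (3 + F) + F = 3 + 2*F)
-189*K(21) = -189*(3 + 2*21) = -189*(3 + 42) = -189*45 = -8505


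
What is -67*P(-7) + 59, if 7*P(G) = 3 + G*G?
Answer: -3071/7 ≈ -438.71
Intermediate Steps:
P(G) = 3/7 + G²/7 (P(G) = (3 + G*G)/7 = (3 + G²)/7 = 3/7 + G²/7)
-67*P(-7) + 59 = -67*(3/7 + (⅐)*(-7)²) + 59 = -67*(3/7 + (⅐)*49) + 59 = -67*(3/7 + 7) + 59 = -67*52/7 + 59 = -3484/7 + 59 = -3071/7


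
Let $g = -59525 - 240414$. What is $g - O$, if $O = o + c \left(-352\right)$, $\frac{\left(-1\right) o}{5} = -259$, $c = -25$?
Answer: $-310034$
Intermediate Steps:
$o = 1295$ ($o = \left(-5\right) \left(-259\right) = 1295$)
$g = -299939$
$O = 10095$ ($O = 1295 - -8800 = 1295 + 8800 = 10095$)
$g - O = -299939 - 10095 = -310034$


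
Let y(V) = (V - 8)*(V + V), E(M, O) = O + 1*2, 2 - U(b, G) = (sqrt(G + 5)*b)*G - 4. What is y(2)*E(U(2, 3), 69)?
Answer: -1704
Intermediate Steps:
U(b, G) = 6 - G*b*sqrt(5 + G) (U(b, G) = 2 - ((sqrt(G + 5)*b)*G - 4) = 2 - ((sqrt(5 + G)*b)*G - 4) = 2 - ((b*sqrt(5 + G))*G - 4) = 2 - (G*b*sqrt(5 + G) - 4) = 2 - (-4 + G*b*sqrt(5 + G)) = 2 + (4 - G*b*sqrt(5 + G)) = 6 - G*b*sqrt(5 + G))
E(M, O) = 2 + O (E(M, O) = O + 2 = 2 + O)
y(V) = 2*V*(-8 + V) (y(V) = (-8 + V)*(2*V) = 2*V*(-8 + V))
y(2)*E(U(2, 3), 69) = (2*2*(-8 + 2))*(2 + 69) = (2*2*(-6))*71 = -24*71 = -1704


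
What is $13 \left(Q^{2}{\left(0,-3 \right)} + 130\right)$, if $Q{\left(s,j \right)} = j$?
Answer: $1807$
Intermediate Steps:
$13 \left(Q^{2}{\left(0,-3 \right)} + 130\right) = 13 \left(\left(-3\right)^{2} + 130\right) = 13 \left(9 + 130\right) = 13 \cdot 139 = 1807$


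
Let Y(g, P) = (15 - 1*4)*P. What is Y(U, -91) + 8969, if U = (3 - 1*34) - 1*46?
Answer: 7968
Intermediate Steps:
U = -77 (U = (3 - 34) - 46 = -31 - 46 = -77)
Y(g, P) = 11*P (Y(g, P) = (15 - 4)*P = 11*P)
Y(U, -91) + 8969 = 11*(-91) + 8969 = -1001 + 8969 = 7968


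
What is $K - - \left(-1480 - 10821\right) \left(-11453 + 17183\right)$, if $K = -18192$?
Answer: $-70502922$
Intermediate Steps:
$K - - \left(-1480 - 10821\right) \left(-11453 + 17183\right) = -18192 - - \left(-1480 - 10821\right) \left(-11453 + 17183\right) = -18192 - - \left(-12301\right) 5730 = -18192 - \left(-1\right) \left(-70484730\right) = -18192 - 70484730 = -70502922$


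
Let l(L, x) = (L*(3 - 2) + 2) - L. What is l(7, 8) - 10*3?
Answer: -28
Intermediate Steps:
l(L, x) = 2 (l(L, x) = (L*1 + 2) - L = (L + 2) - L = (2 + L) - L = 2)
l(7, 8) - 10*3 = 2 - 10*3 = 2 - 30 = -28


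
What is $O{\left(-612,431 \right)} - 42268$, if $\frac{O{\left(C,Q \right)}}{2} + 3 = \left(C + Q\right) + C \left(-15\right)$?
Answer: $-24276$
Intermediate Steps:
$O{\left(C,Q \right)} = -6 - 28 C + 2 Q$ ($O{\left(C,Q \right)} = -6 + 2 \left(\left(C + Q\right) + C \left(-15\right)\right) = -6 + 2 \left(\left(C + Q\right) - 15 C\right) = -6 + 2 \left(Q - 14 C\right) = -6 - \left(- 2 Q + 28 C\right) = -6 - 28 C + 2 Q$)
$O{\left(-612,431 \right)} - 42268 = \left(-6 - -17136 + 2 \cdot 431\right) - 42268 = \left(-6 + 17136 + 862\right) - 42268 = 17992 - 42268 = -24276$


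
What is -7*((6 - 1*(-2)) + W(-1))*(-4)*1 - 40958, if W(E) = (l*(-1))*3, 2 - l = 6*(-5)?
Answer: -43422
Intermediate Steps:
l = 32 (l = 2 - 6*(-5) = 2 - 1*(-30) = 2 + 30 = 32)
W(E) = -96 (W(E) = (32*(-1))*3 = -32*3 = -96)
-7*((6 - 1*(-2)) + W(-1))*(-4)*1 - 40958 = -7*((6 - 1*(-2)) - 96)*(-4)*1 - 40958 = -7*((6 + 2) - 96)*(-4)*1 - 40958 = -7*(8 - 96)*(-4)*1 - 40958 = -(-616)*(-4)*1 - 40958 = -7*352*1 - 40958 = -2464*1 - 40958 = -2464 - 40958 = -43422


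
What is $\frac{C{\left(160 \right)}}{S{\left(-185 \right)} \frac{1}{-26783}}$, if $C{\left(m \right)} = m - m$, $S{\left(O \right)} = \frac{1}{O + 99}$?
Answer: $0$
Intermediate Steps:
$S{\left(O \right)} = \frac{1}{99 + O}$
$C{\left(m \right)} = 0$
$\frac{C{\left(160 \right)}}{S{\left(-185 \right)} \frac{1}{-26783}} = \frac{0}{\frac{1}{99 - 185} \frac{1}{-26783}} = \frac{0}{\frac{1}{-86} \left(- \frac{1}{26783}\right)} = \frac{0}{\left(- \frac{1}{86}\right) \left(- \frac{1}{26783}\right)} = 0 \frac{1}{\frac{1}{2303338}} = 0 \cdot 2303338 = 0$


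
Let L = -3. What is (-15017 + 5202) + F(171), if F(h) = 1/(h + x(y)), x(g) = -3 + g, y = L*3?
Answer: -1560584/159 ≈ -9815.0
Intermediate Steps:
y = -9 (y = -3*3 = -9)
F(h) = 1/(-12 + h) (F(h) = 1/(h + (-3 - 9)) = 1/(h - 12) = 1/(-12 + h))
(-15017 + 5202) + F(171) = (-15017 + 5202) + 1/(-12 + 171) = -9815 + 1/159 = -1560584/159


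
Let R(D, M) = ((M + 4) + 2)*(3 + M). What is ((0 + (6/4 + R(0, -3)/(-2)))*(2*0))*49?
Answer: 0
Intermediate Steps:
R(D, M) = (3 + M)*(6 + M) (R(D, M) = ((4 + M) + 2)*(3 + M) = (6 + M)*(3 + M) = (3 + M)*(6 + M))
((0 + (6/4 + R(0, -3)/(-2)))*(2*0))*49 = ((0 + (6/4 + (18 + (-3)² + 9*(-3))/(-2)))*(2*0))*49 = ((0 + (6*(¼) + (18 + 9 - 27)*(-½)))*0)*49 = ((0 + (3/2 + 0*(-½)))*0)*49 = ((0 + (3/2 + 0))*0)*49 = ((0 + 3/2)*0)*49 = ((3/2)*0)*49 = 0*49 = 0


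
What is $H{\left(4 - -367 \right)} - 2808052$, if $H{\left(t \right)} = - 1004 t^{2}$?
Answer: $-140999616$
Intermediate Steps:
$H{\left(4 - -367 \right)} - 2808052 = - 1004 \left(4 - -367\right)^{2} - 2808052 = - 1004 \left(4 + 367\right)^{2} - 2808052 = - 1004 \cdot 371^{2} - 2808052 = \left(-1004\right) 137641 - 2808052 = -138191564 - 2808052 = -140999616$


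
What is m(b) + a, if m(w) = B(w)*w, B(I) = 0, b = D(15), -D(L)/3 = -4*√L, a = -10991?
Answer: -10991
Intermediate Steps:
D(L) = 12*√L (D(L) = -(-12)*√L = 12*√L)
b = 12*√15 ≈ 46.476
m(w) = 0 (m(w) = 0*w = 0)
m(b) + a = 0 - 10991 = -10991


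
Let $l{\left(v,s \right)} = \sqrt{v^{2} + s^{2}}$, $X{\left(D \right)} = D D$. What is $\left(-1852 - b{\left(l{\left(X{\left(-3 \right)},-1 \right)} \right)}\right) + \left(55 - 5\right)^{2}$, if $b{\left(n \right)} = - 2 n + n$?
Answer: $648 + \sqrt{82} \approx 657.06$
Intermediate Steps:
$X{\left(D \right)} = D^{2}$
$l{\left(v,s \right)} = \sqrt{s^{2} + v^{2}}$
$b{\left(n \right)} = - n$
$\left(-1852 - b{\left(l{\left(X{\left(-3 \right)},-1 \right)} \right)}\right) + \left(55 - 5\right)^{2} = \left(-1852 - - \sqrt{\left(-1\right)^{2} + \left(\left(-3\right)^{2}\right)^{2}}\right) + \left(55 - 5\right)^{2} = \left(-1852 - - \sqrt{1 + 9^{2}}\right) + 50^{2} = \left(-1852 - - \sqrt{1 + 81}\right) + 2500 = \left(-1852 - - \sqrt{82}\right) + 2500 = \left(-1852 + \sqrt{82}\right) + 2500 = 648 + \sqrt{82}$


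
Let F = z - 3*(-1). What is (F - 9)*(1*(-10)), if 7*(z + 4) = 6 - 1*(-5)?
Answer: 590/7 ≈ 84.286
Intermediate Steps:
z = -17/7 (z = -4 + (6 - 1*(-5))/7 = -4 + (6 + 5)/7 = -4 + (⅐)*11 = -4 + 11/7 = -17/7 ≈ -2.4286)
F = 4/7 (F = -17/7 - 3*(-1) = -17/7 + 3 = 4/7 ≈ 0.57143)
(F - 9)*(1*(-10)) = (4/7 - 9)*(1*(-10)) = -59/7*(-10) = 590/7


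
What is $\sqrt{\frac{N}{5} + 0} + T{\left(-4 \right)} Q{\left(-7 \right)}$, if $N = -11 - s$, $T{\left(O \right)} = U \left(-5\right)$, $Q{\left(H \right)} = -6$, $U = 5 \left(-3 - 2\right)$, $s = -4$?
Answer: $-750 + \frac{i \sqrt{35}}{5} \approx -750.0 + 1.1832 i$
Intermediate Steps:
$U = -25$ ($U = 5 \left(-5\right) = -25$)
$T{\left(O \right)} = 125$ ($T{\left(O \right)} = \left(-25\right) \left(-5\right) = 125$)
$N = -7$ ($N = -11 - -4 = -11 + 4 = -7$)
$\sqrt{\frac{N}{5} + 0} + T{\left(-4 \right)} Q{\left(-7 \right)} = \sqrt{- \frac{7}{5} + 0} + 125 \left(-6\right) = \sqrt{\left(-7\right) \frac{1}{5} + 0} - 750 = \sqrt{- \frac{7}{5} + 0} - 750 = \sqrt{- \frac{7}{5}} - 750 = \frac{i \sqrt{35}}{5} - 750 = -750 + \frac{i \sqrt{35}}{5}$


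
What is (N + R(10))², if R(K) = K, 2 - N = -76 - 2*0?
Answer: 7744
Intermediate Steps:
N = 78 (N = 2 - (-76 - 2*0) = 2 - (-76 + 0) = 2 - 1*(-76) = 2 + 76 = 78)
(N + R(10))² = (78 + 10)² = 88² = 7744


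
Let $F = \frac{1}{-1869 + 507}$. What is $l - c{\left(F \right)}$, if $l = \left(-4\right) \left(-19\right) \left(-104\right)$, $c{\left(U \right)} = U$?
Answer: $- \frac{10765247}{1362} \approx -7904.0$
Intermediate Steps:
$F = - \frac{1}{1362}$ ($F = \frac{1}{-1362} = - \frac{1}{1362} \approx -0.00073421$)
$l = -7904$ ($l = 76 \left(-104\right) = -7904$)
$l - c{\left(F \right)} = -7904 - - \frac{1}{1362} = -7904 + \frac{1}{1362} = - \frac{10765247}{1362}$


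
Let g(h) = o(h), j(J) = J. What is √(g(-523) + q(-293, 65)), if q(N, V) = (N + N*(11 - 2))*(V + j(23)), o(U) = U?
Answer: 3*I*√28707 ≈ 508.29*I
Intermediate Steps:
g(h) = h
q(N, V) = 10*N*(23 + V) (q(N, V) = (N + N*(11 - 2))*(V + 23) = (N + N*9)*(23 + V) = (N + 9*N)*(23 + V) = (10*N)*(23 + V) = 10*N*(23 + V))
√(g(-523) + q(-293, 65)) = √(-523 + 10*(-293)*(23 + 65)) = √(-523 + 10*(-293)*88) = √(-523 - 257840) = √(-258363) = 3*I*√28707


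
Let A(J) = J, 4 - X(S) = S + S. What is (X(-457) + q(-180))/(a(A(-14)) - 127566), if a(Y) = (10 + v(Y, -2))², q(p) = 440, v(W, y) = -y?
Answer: -679/63711 ≈ -0.010658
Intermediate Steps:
X(S) = 4 - 2*S (X(S) = 4 - (S + S) = 4 - 2*S)
a(Y) = 144 (a(Y) = (10 - 1*(-2))² = (10 + 2)² = 12² = 144)
(X(-457) + q(-180))/(a(A(-14)) - 127566) = ((4 - 2*(-457)) + 440)/(144 - 127566) = ((4 + 914) + 440)/(-127422) = (918 + 440)*(-1/127422) = 1358*(-1/127422) = -679/63711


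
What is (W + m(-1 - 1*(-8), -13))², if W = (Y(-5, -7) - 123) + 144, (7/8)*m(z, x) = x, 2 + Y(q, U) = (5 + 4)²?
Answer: 355216/49 ≈ 7249.3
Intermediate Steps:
Y(q, U) = 79 (Y(q, U) = -2 + (5 + 4)² = -2 + 9² = -2 + 81 = 79)
m(z, x) = 8*x/7
W = 100 (W = (79 - 123) + 144 = -44 + 144 = 100)
(W + m(-1 - 1*(-8), -13))² = (100 + (8/7)*(-13))² = (100 - 104/7)² = (596/7)² = 355216/49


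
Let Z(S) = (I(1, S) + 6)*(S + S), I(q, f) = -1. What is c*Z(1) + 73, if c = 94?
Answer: 1013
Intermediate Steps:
Z(S) = 10*S (Z(S) = (-1 + 6)*(S + S) = 5*(2*S) = 10*S)
c*Z(1) + 73 = 94*(10*1) + 73 = 94*10 + 73 = 940 + 73 = 1013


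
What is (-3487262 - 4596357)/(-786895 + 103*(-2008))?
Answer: 8083619/993719 ≈ 8.1347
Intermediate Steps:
(-3487262 - 4596357)/(-786895 + 103*(-2008)) = -8083619/(-786895 - 206824) = -8083619/(-993719) = -8083619*(-1/993719) = 8083619/993719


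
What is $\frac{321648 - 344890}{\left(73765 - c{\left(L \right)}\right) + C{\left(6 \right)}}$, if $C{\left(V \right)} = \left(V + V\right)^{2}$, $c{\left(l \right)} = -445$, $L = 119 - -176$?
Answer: $- \frac{11621}{37177} \approx -0.31259$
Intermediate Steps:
$L = 295$ ($L = 119 + 176 = 295$)
$C{\left(V \right)} = 4 V^{2}$ ($C{\left(V \right)} = \left(2 V\right)^{2} = 4 V^{2}$)
$\frac{321648 - 344890}{\left(73765 - c{\left(L \right)}\right) + C{\left(6 \right)}} = \frac{321648 - 344890}{\left(73765 - -445\right) + 4 \cdot 6^{2}} = - \frac{23242}{\left(73765 + 445\right) + 4 \cdot 36} = - \frac{23242}{74210 + 144} = - \frac{23242}{74354} = \left(-23242\right) \frac{1}{74354} = - \frac{11621}{37177}$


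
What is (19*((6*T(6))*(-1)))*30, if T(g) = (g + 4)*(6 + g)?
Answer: -410400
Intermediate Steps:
T(g) = (4 + g)*(6 + g)
(19*((6*T(6))*(-1)))*30 = (19*((6*(24 + 6² + 10*6))*(-1)))*30 = (19*((6*(24 + 36 + 60))*(-1)))*30 = (19*((6*120)*(-1)))*30 = (19*(720*(-1)))*30 = (19*(-720))*30 = -13680*30 = -410400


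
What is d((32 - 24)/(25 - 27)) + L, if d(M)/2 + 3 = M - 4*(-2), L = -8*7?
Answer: -54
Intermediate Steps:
L = -56
d(M) = 10 + 2*M (d(M) = -6 + 2*(M - 4*(-2)) = -6 + 2*(M + 8) = -6 + 2*(8 + M) = -6 + (16 + 2*M) = 10 + 2*M)
d((32 - 24)/(25 - 27)) + L = (10 + 2*((32 - 24)/(25 - 27))) - 56 = (10 + 2*(8/(-2))) - 56 = (10 + 2*(8*(-½))) - 56 = (10 + 2*(-4)) - 56 = (10 - 8) - 56 = 2 - 56 = -54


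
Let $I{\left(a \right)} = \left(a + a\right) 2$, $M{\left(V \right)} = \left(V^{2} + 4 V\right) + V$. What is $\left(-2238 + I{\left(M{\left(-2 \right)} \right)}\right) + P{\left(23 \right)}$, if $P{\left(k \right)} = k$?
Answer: $-2239$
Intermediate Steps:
$M{\left(V \right)} = V^{2} + 5 V$
$I{\left(a \right)} = 4 a$ ($I{\left(a \right)} = 2 a 2 = 4 a$)
$\left(-2238 + I{\left(M{\left(-2 \right)} \right)}\right) + P{\left(23 \right)} = \left(-2238 + 4 \left(- 2 \left(5 - 2\right)\right)\right) + 23 = \left(-2238 + 4 \left(\left(-2\right) 3\right)\right) + 23 = \left(-2238 + 4 \left(-6\right)\right) + 23 = \left(-2238 - 24\right) + 23 = -2262 + 23 = -2239$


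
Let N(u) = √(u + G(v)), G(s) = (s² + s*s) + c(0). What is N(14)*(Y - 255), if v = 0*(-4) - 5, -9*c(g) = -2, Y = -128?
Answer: -6511*√2/3 ≈ -3069.3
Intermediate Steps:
c(g) = 2/9 (c(g) = -⅑*(-2) = 2/9)
v = -5 (v = 0 - 5 = -5)
G(s) = 2/9 + 2*s² (G(s) = (s² + s*s) + 2/9 = (s² + s²) + 2/9 = 2*s² + 2/9 = 2/9 + 2*s²)
N(u) = √(452/9 + u) (N(u) = √(u + (2/9 + 2*(-5)²)) = √(u + (2/9 + 2*25)) = √(u + (2/9 + 50)) = √(u + 452/9) = √(452/9 + u))
N(14)*(Y - 255) = (√(452 + 9*14)/3)*(-128 - 255) = (√(452 + 126)/3)*(-383) = (√578/3)*(-383) = ((17*√2)/3)*(-383) = (17*√2/3)*(-383) = -6511*√2/3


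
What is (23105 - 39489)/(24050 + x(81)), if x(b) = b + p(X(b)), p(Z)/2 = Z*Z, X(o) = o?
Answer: -16384/37253 ≈ -0.43980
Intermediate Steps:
p(Z) = 2*Z² (p(Z) = 2*(Z*Z) = 2*Z²)
x(b) = b + 2*b²
(23105 - 39489)/(24050 + x(81)) = (23105 - 39489)/(24050 + 81*(1 + 2*81)) = -16384/(24050 + 81*(1 + 162)) = -16384/(24050 + 81*163) = -16384/(24050 + 13203) = -16384/37253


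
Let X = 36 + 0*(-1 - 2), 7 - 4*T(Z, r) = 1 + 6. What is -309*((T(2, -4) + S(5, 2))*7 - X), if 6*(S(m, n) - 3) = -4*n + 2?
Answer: 6798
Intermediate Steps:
T(Z, r) = 0 (T(Z, r) = 7/4 - (1 + 6)/4 = 7/4 - ¼*7 = 7/4 - 7/4 = 0)
S(m, n) = 10/3 - 2*n/3 (S(m, n) = 3 + (-4*n + 2)/6 = 3 + (2 - 4*n)/6 = 3 + (⅓ - 2*n/3) = 10/3 - 2*n/3)
X = 36 (X = 36 + 0*(-3) = 36 + 0 = 36)
-309*((T(2, -4) + S(5, 2))*7 - X) = -309*((0 + (10/3 - ⅔*2))*7 - 1*36) = -309*((0 + (10/3 - 4/3))*7 - 36) = -309*((0 + 2)*7 - 36) = -309*(2*7 - 36) = -309*(14 - 36) = -309*(-22) = 6798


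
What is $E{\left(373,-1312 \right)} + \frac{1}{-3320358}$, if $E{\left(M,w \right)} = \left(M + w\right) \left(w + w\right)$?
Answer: $\frac{8181149609087}{3320358} \approx 2.4639 \cdot 10^{6}$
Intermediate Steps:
$E{\left(M,w \right)} = 2 w \left(M + w\right)$ ($E{\left(M,w \right)} = \left(M + w\right) 2 w = 2 w \left(M + w\right)$)
$E{\left(373,-1312 \right)} + \frac{1}{-3320358} = 2 \left(-1312\right) \left(373 - 1312\right) + \frac{1}{-3320358} = 2 \left(-1312\right) \left(-939\right) - \frac{1}{3320358} = 2463936 - \frac{1}{3320358} = \frac{8181149609087}{3320358}$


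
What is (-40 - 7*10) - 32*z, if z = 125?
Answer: -4110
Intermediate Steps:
(-40 - 7*10) - 32*z = (-40 - 7*10) - 32*125 = (-40 - 1*70) - 4000 = (-40 - 70) - 4000 = -110 - 4000 = -4110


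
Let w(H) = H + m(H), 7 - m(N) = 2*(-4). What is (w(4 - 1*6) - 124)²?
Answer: 12321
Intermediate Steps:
m(N) = 15 (m(N) = 7 - 2*(-4) = 7 - 1*(-8) = 7 + 8 = 15)
w(H) = 15 + H (w(H) = H + 15 = 15 + H)
(w(4 - 1*6) - 124)² = ((15 + (4 - 1*6)) - 124)² = ((15 + (4 - 6)) - 124)² = ((15 - 2) - 124)² = (13 - 124)² = (-111)² = 12321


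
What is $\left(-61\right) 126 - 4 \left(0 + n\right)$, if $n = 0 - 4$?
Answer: $-7670$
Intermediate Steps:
$n = -4$
$\left(-61\right) 126 - 4 \left(0 + n\right) = \left(-61\right) 126 - 4 \left(0 - 4\right) = -7686 - -16 = -7686 + 16 = -7670$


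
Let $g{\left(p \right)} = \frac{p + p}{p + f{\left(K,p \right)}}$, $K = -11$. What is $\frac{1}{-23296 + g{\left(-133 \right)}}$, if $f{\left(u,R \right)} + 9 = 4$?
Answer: $- \frac{69}{1607291} \approx -4.2929 \cdot 10^{-5}$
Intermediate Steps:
$f{\left(u,R \right)} = -5$ ($f{\left(u,R \right)} = -9 + 4 = -5$)
$g{\left(p \right)} = \frac{2 p}{-5 + p}$ ($g{\left(p \right)} = \frac{p + p}{p - 5} = \frac{2 p}{-5 + p}$)
$\frac{1}{-23296 + g{\left(-133 \right)}} = \frac{1}{-23296 + 2 \left(-133\right) \frac{1}{-5 - 133}} = \frac{1}{-23296 + 2 \left(-133\right) \frac{1}{-138}} = \frac{1}{-23296 + 2 \left(-133\right) \left(- \frac{1}{138}\right)} = \frac{1}{-23296 + \frac{133}{69}} = \frac{1}{- \frac{1607291}{69}} = - \frac{69}{1607291}$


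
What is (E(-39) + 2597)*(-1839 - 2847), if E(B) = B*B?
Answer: -19296948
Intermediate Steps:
E(B) = B²
(E(-39) + 2597)*(-1839 - 2847) = ((-39)² + 2597)*(-1839 - 2847) = (1521 + 2597)*(-4686) = 4118*(-4686) = -19296948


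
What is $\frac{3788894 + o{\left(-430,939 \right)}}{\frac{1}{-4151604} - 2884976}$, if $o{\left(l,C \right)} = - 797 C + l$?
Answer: $- \frac{12621212439924}{11977277901505} \approx -1.0538$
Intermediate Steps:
$o{\left(l,C \right)} = l - 797 C$
$\frac{3788894 + o{\left(-430,939 \right)}}{\frac{1}{-4151604} - 2884976} = \frac{3788894 - 748813}{\frac{1}{-4151604} - 2884976} = \frac{3788894 - 748813}{- \frac{1}{4151604} - 2884976} = \frac{3788894 - 748813}{- \frac{11977277901505}{4151604}} = 3040081 \left(- \frac{4151604}{11977277901505}\right) = - \frac{12621212439924}{11977277901505}$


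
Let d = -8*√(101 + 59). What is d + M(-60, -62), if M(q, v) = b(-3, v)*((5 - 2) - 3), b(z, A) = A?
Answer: -32*√10 ≈ -101.19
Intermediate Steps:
M(q, v) = 0 (M(q, v) = v*((5 - 2) - 3) = v*(3 - 3) = v*0 = 0)
d = -32*√10 ≈ -101.19
d + M(-60, -62) = -32*√10 + 0 = -32*√10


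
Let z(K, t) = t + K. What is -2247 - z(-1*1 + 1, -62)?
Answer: -2185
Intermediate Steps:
z(K, t) = K + t
-2247 - z(-1*1 + 1, -62) = -2247 - ((-1*1 + 1) - 62) = -2247 - ((-1 + 1) - 62) = -2247 - (0 - 62) = -2247 - 1*(-62) = -2247 + 62 = -2185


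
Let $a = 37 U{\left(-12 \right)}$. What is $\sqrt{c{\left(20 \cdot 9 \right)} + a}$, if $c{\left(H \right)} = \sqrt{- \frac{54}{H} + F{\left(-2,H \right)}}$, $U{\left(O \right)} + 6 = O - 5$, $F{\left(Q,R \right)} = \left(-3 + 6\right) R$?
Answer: $\frac{\sqrt{-85100 + 10 \sqrt{53970}}}{10} \approx 28.771 i$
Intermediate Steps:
$F{\left(Q,R \right)} = 3 R$
$U{\left(O \right)} = -11 + O$ ($U{\left(O \right)} = -6 + \left(O - 5\right) = -6 + \left(-5 + O\right) = -11 + O$)
$c{\left(H \right)} = \sqrt{- \frac{54}{H} + 3 H}$
$a = -851$ ($a = 37 \left(-11 - 12\right) = 37 \left(-23\right) = -851$)
$\sqrt{c{\left(20 \cdot 9 \right)} + a} = \sqrt{\sqrt{- \frac{54}{20 \cdot 9} + 3 \cdot 20 \cdot 9} - 851} = \sqrt{\sqrt{- \frac{54}{180} + 3 \cdot 180} - 851} = \sqrt{\sqrt{\left(-54\right) \frac{1}{180} + 540} - 851} = \sqrt{\sqrt{- \frac{3}{10} + 540} - 851} = \sqrt{\sqrt{\frac{5397}{10}} - 851} = \sqrt{\frac{\sqrt{53970}}{10} - 851} = \sqrt{-851 + \frac{\sqrt{53970}}{10}}$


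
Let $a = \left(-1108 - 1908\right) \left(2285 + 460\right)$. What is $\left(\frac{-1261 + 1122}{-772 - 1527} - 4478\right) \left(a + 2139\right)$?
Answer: $\frac{85207664333523}{2299} \approx 3.7063 \cdot 10^{10}$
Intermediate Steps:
$a = -8278920$ ($a = \left(-3016\right) 2745 = -8278920$)
$\left(\frac{-1261 + 1122}{-772 - 1527} - 4478\right) \left(a + 2139\right) = \left(\frac{-1261 + 1122}{-772 - 1527} - 4478\right) \left(-8278920 + 2139\right) = \left(- \frac{139}{-2299} - 4478\right) \left(-8276781\right) = \left(\left(-139\right) \left(- \frac{1}{2299}\right) - 4478\right) \left(-8276781\right) = \left(\frac{139}{2299} - 4478\right) \left(-8276781\right) = \left(- \frac{10294783}{2299}\right) \left(-8276781\right) = \frac{85207664333523}{2299}$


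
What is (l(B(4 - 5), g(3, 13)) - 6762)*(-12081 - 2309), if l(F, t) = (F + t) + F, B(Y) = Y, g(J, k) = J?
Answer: 97290790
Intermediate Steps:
l(F, t) = t + 2*F
(l(B(4 - 5), g(3, 13)) - 6762)*(-12081 - 2309) = ((3 + 2*(4 - 5)) - 6762)*(-12081 - 2309) = ((3 + 2*(-1)) - 6762)*(-14390) = ((3 - 2) - 6762)*(-14390) = (1 - 6762)*(-14390) = -6761*(-14390) = 97290790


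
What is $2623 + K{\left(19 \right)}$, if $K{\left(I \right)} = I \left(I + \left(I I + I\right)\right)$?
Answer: $10204$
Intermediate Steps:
$K{\left(I \right)} = I \left(I^{2} + 2 I\right)$ ($K{\left(I \right)} = I \left(I + \left(I^{2} + I\right)\right) = I \left(I + \left(I + I^{2}\right)\right) = I \left(I^{2} + 2 I\right)$)
$2623 + K{\left(19 \right)} = 2623 + 19^{2} \left(2 + 19\right) = 2623 + 361 \cdot 21 = 2623 + 7581 = 10204$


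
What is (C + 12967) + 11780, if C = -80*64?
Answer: 19627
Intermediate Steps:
C = -5120
(C + 12967) + 11780 = (-5120 + 12967) + 11780 = 7847 + 11780 = 19627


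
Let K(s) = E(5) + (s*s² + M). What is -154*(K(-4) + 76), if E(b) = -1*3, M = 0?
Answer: -1386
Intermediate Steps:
E(b) = -3
K(s) = -3 + s³ (K(s) = -3 + (s*s² + 0) = -3 + (s³ + 0) = -3 + s³)
-154*(K(-4) + 76) = -154*((-3 + (-4)³) + 76) = -154*((-3 - 64) + 76) = -154*(-67 + 76) = -154*9 = -1386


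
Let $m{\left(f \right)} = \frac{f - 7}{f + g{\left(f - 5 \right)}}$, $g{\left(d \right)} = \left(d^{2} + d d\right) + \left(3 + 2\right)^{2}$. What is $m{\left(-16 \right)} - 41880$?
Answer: $- \frac{37315103}{891} \approx -41880.0$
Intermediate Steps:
$g{\left(d \right)} = 25 + 2 d^{2}$ ($g{\left(d \right)} = \left(d^{2} + d^{2}\right) + 5^{2} = 2 d^{2} + 25 = 25 + 2 d^{2}$)
$m{\left(f \right)} = \frac{-7 + f}{25 + f + 2 \left(-5 + f\right)^{2}}$ ($m{\left(f \right)} = \frac{f - 7}{f + \left(25 + 2 \left(f - 5\right)^{2}\right)} = \frac{-7 + f}{f + \left(25 + 2 \left(f - 5\right)^{2}\right)} = \frac{-7 + f}{f + \left(25 + 2 \left(-5 + f\right)^{2}\right)} = \frac{-7 + f}{25 + f + 2 \left(-5 + f\right)^{2}}$)
$m{\left(-16 \right)} - 41880 = \frac{-7 - 16}{25 - 16 + 2 \left(-5 - 16\right)^{2}} - 41880 = \frac{1}{25 - 16 + 2 \left(-21\right)^{2}} \left(-23\right) - 41880 = \frac{1}{25 - 16 + 2 \cdot 441} \left(-23\right) - 41880 = \frac{1}{25 - 16 + 882} \left(-23\right) - 41880 = \frac{1}{891} \left(-23\right) - 41880 = - \frac{23}{891} - 41880 = - \frac{37315103}{891}$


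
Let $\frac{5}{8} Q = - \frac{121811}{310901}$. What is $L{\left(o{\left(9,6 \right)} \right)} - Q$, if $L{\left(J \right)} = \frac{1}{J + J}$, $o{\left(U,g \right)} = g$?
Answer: $\frac{13248361}{18654060} \approx 0.71021$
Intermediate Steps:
$Q = - \frac{974488}{1554505}$ ($Q = \frac{8 \left(- \frac{121811}{310901}\right)}{5} = \frac{8 \left(\left(-121811\right) \frac{1}{310901}\right)}{5} = \frac{8}{5} \left(- \frac{121811}{310901}\right) = - \frac{974488}{1554505} \approx -0.62688$)
$L{\left(J \right)} = \frac{1}{2 J}$
$L{\left(o{\left(9,6 \right)} \right)} - Q = \frac{1}{2 \cdot 6} - - \frac{974488}{1554505} = \frac{1}{2} \cdot \frac{1}{6} + \frac{974488}{1554505} = \frac{1}{12} + \frac{974488}{1554505} = \frac{13248361}{18654060}$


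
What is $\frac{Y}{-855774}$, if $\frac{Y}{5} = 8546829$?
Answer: $- \frac{14244715}{285258} \approx -49.936$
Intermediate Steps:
$Y = 42734145$ ($Y = 5 \cdot 8546829 = 42734145$)
$\frac{Y}{-855774} = \frac{42734145}{-855774} = 42734145 \left(- \frac{1}{855774}\right) = - \frac{14244715}{285258}$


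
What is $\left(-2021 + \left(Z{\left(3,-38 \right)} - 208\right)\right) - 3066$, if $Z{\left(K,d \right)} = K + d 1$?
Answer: $-5330$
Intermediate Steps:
$Z{\left(K,d \right)} = K + d$
$\left(-2021 + \left(Z{\left(3,-38 \right)} - 208\right)\right) - 3066 = \left(-2021 + \left(\left(3 - 38\right) - 208\right)\right) - 3066 = \left(-2021 - 243\right) - 3066 = -2264 - 3066 = -5330$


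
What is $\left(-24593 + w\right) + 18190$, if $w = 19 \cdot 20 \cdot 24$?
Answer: $2717$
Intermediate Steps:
$w = 9120$ ($w = 380 \cdot 24 = 9120$)
$\left(-24593 + w\right) + 18190 = \left(-24593 + 9120\right) + 18190 = -15473 + 18190 = 2717$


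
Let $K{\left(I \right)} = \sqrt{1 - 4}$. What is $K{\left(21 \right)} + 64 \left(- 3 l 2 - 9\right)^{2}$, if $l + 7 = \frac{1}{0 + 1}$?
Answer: $46656 + i \sqrt{3} \approx 46656.0 + 1.732 i$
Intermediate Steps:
$l = -6$ ($l = -7 + \frac{1}{0 + 1} = -7 + 1^{-1} = -7 + 1 = -6$)
$K{\left(I \right)} = i \sqrt{3}$ ($K{\left(I \right)} = \sqrt{-3} = i \sqrt{3}$)
$K{\left(21 \right)} + 64 \left(- 3 l 2 - 9\right)^{2} = i \sqrt{3} + 64 \left(\left(-3\right) \left(-6\right) 2 - 9\right)^{2} = i \sqrt{3} + 64 \left(18 \cdot 2 - 9\right)^{2} = i \sqrt{3} + 64 \left(36 - 9\right)^{2} = i \sqrt{3} + 64 \cdot 27^{2} = i \sqrt{3} + 64 \cdot 729 = i \sqrt{3} + 46656 = 46656 + i \sqrt{3}$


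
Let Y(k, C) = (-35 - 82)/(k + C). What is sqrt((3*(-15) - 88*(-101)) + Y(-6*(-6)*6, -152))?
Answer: sqrt(565835)/8 ≈ 94.027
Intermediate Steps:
Y(k, C) = -117/(C + k)
sqrt((3*(-15) - 88*(-101)) + Y(-6*(-6)*6, -152)) = sqrt((3*(-15) - 88*(-101)) - 117/(-152 - 6*(-6)*6)) = sqrt((-45 + 8888) - 117/(-152 + 36*6)) = sqrt(8843 - 117/(-152 + 216)) = sqrt(8843 - 117/64) = sqrt(565835/64) = sqrt(565835)/8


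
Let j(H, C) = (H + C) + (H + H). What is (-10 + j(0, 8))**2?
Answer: 4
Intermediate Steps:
j(H, C) = C + 3*H (j(H, C) = (C + H) + 2*H = C + 3*H)
(-10 + j(0, 8))**2 = (-10 + (8 + 3*0))**2 = (-10 + (8 + 0))**2 = (-10 + 8)**2 = (-2)**2 = 4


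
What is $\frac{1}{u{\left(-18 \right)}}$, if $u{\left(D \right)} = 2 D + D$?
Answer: $- \frac{1}{54} \approx -0.018519$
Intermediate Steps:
$u{\left(D \right)} = 3 D$
$\frac{1}{u{\left(-18 \right)}} = \frac{1}{3 \left(-18\right)} = \frac{1}{-54} = - \frac{1}{54}$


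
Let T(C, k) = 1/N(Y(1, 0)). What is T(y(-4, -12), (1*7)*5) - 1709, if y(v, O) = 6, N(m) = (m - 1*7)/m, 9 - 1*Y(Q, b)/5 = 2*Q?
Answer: -6831/4 ≈ -1707.8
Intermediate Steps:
Y(Q, b) = 45 - 10*Q
N(m) = (-7 + m)/m (N(m) = (m - 7)/m = (-7 + m)/m)
T(C, k) = 5/4 (T(C, k) = 1/((-7 + (45 - 10*1))/(45 - 10*1)) = 1/((-7 + (45 - 10))/(45 - 10)) = 1/((-7 + 35)/35) = 1/((1/35)*28) = 1/(4/5) = 5/4)
T(y(-4, -12), (1*7)*5) - 1709 = 5/4 - 1709 = -6831/4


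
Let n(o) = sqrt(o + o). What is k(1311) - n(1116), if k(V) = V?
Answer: 1311 - 6*sqrt(62) ≈ 1263.8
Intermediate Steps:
n(o) = sqrt(2)*sqrt(o) (n(o) = sqrt(2*o) = sqrt(2)*sqrt(o))
k(1311) - n(1116) = 1311 - sqrt(2)*sqrt(1116) = 1311 - sqrt(2)*6*sqrt(31) = 1311 - 6*sqrt(62)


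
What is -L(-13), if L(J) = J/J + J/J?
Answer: -2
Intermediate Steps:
L(J) = 2 (L(J) = 1 + 1 = 2)
-L(-13) = -1*2 = -2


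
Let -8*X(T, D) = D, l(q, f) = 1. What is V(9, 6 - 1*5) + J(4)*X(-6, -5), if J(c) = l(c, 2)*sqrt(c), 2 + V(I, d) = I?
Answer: 33/4 ≈ 8.2500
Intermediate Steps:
V(I, d) = -2 + I
X(T, D) = -D/8
J(c) = sqrt(c) (J(c) = 1*sqrt(c) = sqrt(c))
V(9, 6 - 1*5) + J(4)*X(-6, -5) = (-2 + 9) + sqrt(4)*(-1/8*(-5)) = 7 + 2*(5/8) = 7 + 5/4 = 33/4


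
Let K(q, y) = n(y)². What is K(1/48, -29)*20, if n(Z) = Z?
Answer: 16820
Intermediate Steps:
K(q, y) = y²
K(1/48, -29)*20 = (-29)²*20 = 841*20 = 16820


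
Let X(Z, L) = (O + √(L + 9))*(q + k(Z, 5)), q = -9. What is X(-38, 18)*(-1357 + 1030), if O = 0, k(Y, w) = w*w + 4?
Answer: -19620*√3 ≈ -33983.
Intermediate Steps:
k(Y, w) = 4 + w² (k(Y, w) = w² + 4 = 4 + w²)
X(Z, L) = 20*√(9 + L) (X(Z, L) = (0 + √(L + 9))*(-9 + (4 + 5²)) = (0 + √(9 + L))*(-9 + (4 + 25)) = √(9 + L)*(-9 + 29) = √(9 + L)*20 = 20*√(9 + L))
X(-38, 18)*(-1357 + 1030) = (20*√(9 + 18))*(-1357 + 1030) = (20*√27)*(-327) = (20*(3*√3))*(-327) = (60*√3)*(-327) = -19620*√3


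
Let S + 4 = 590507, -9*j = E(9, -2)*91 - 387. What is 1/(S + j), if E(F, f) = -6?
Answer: 3/1771820 ≈ 1.6932e-6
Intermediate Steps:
j = 311/3 (j = -(-6*91 - 387)/9 = -(-546 - 387)/9 = -⅑*(-933) = 311/3 ≈ 103.67)
S = 590503 (S = -4 + 590507 = 590503)
1/(S + j) = 1/(590503 + 311/3) = 1/(1771820/3) = 3/1771820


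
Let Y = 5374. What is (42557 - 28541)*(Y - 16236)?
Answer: -152241792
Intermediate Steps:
(42557 - 28541)*(Y - 16236) = (42557 - 28541)*(5374 - 16236) = 14016*(-10862) = -152241792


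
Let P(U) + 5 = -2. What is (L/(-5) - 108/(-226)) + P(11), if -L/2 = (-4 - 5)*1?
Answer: -5719/565 ≈ -10.122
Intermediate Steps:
P(U) = -7 (P(U) = -5 - 2 = -7)
L = 18 (L = -2*(-4 - 5) = -(-18) = -2*(-9) = 18)
(L/(-5) - 108/(-226)) + P(11) = (18/(-5) - 108/(-226)) - 7 = (18*(-1/5) - 108*(-1/226)) - 7 = (-18/5 + 54/113) - 7 = -1764/565 - 7 = -5719/565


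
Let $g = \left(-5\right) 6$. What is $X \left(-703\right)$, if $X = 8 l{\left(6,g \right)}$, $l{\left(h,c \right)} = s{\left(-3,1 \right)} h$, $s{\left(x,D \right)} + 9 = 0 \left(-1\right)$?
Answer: $303696$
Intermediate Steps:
$g = -30$
$s{\left(x,D \right)} = -9$ ($s{\left(x,D \right)} = -9 + 0 \left(-1\right) = -9 + 0 = -9$)
$l{\left(h,c \right)} = - 9 h$
$X = -432$ ($X = 8 \left(\left(-9\right) 6\right) = 8 \left(-54\right) = -432$)
$X \left(-703\right) = \left(-432\right) \left(-703\right) = 303696$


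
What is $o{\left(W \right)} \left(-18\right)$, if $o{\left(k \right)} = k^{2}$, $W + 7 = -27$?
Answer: $-20808$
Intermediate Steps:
$W = -34$ ($W = -7 - 27 = -34$)
$o{\left(W \right)} \left(-18\right) = \left(-34\right)^{2} \left(-18\right) = 1156 \left(-18\right) = -20808$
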